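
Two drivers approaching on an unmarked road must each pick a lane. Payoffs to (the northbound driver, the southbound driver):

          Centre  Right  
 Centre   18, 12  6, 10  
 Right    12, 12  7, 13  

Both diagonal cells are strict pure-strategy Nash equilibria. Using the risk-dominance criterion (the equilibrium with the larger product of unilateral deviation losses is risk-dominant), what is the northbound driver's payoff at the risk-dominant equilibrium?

18

At both Centre: the northbound driver loses 18 − 12 = 6 by deviating; the southbound driver loses 12 − 10 = 2. Product = 6·2 = 12.
At both Right: the northbound driver loses 7 − 6 = 1 by deviating; the southbound driver loses 13 − 12 = 1. Product = 1·1 = 1.
12 > 1, so both Centre is risk-dominant. The northbound driver's payoff there is 18.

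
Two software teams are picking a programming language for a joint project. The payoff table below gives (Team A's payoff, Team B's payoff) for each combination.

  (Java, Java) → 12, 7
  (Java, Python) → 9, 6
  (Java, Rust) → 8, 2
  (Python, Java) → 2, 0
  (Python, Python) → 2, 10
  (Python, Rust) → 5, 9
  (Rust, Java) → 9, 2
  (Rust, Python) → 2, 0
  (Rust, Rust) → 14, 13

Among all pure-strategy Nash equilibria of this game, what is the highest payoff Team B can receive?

13

Both Java is a pure NE (Team A: 12 ≥ 9; Team B: 7 ≥ 6). Team B gets 7.
Both Rust is a pure NE (Team A: 14 ≥ 8; Team B: 13 ≥ 2). Team B gets 13.
Every other cell has a profitable deviation for at least one player. Highest of {7, 13} is 13.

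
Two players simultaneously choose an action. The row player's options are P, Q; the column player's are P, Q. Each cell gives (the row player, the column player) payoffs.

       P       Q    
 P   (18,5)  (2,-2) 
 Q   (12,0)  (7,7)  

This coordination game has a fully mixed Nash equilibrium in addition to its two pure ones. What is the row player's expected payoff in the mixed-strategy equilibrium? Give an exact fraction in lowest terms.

102/11

The column player mixes with probability q on P, chosen so the row player is indifferent: 18q + 2(1−q) = 12q + 7(1−q) gives q = 5/11.
The row player's expected payoff (from either row, since indifferent) is 18·5/11 + 2·6/11 = 102/11.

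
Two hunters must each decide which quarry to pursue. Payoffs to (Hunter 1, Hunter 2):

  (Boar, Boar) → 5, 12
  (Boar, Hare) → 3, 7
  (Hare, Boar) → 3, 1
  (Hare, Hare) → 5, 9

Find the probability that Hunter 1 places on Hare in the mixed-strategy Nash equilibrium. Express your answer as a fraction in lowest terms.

Hunter 1's mix p on Boar must make Hunter 2 indifferent between Boar and Hare.
Hunter 2's payoff from Boar: 12p + 1(1−p). From Hare: 7p + 9(1−p).
Set equal: 5p = 8(1−p) → p = 8/13.
Probability on Hare is 1 − 8/13 = 5/13.

5/13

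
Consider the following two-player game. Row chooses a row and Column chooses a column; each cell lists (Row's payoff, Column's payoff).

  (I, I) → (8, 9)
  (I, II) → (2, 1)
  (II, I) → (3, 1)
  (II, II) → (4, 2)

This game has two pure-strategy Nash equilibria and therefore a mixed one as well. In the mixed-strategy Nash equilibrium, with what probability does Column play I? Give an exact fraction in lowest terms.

Column's mix q on I must make Row indifferent between I and II.
Row's payoff from I: 8q + 2(1−q). From II: 3q + 4(1−q).
Set equal: 5q = 2(1−q) → q = 2/7.

2/7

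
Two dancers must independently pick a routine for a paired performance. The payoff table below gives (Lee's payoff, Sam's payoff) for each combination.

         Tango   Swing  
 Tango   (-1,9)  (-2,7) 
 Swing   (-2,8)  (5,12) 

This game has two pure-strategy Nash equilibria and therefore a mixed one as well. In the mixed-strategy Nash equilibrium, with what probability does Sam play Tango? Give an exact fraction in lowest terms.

7/8

Sam's mix q on Tango must make Lee indifferent between Tango and Swing.
Lee's payoff from Tango: (-1)q + (-2)(1−q). From Swing: (-2)q + 5(1−q).
Set equal: 1q = 7(1−q) → q = 7/8.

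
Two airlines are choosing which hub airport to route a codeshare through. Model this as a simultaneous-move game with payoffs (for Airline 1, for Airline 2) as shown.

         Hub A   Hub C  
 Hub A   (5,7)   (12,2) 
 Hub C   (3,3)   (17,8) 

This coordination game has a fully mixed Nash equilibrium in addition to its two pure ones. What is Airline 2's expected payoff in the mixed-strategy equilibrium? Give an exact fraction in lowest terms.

Airline 1 mixes with probability p on Hub A, chosen so Airline 2 is indifferent: 7p + 3(1−p) = 2p + 8(1−p) gives p = 1/2.
Airline 2's expected payoff is 7·1/2 + 3·1/2 = 5.

5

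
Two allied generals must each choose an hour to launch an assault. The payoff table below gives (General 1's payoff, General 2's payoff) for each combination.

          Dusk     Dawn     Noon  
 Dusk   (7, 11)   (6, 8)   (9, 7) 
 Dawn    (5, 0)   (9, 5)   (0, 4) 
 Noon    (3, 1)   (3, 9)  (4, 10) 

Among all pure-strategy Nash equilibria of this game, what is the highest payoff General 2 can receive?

11

Both Dusk is a pure NE (General 1: 7 ≥ 5; General 2: 11 ≥ 8). General 2 gets 11.
Both Dawn is a pure NE (General 1: 9 ≥ 6; General 2: 5 ≥ 4). General 2 gets 5.
Every other cell has a profitable deviation for at least one player. Highest of {11, 5} is 11.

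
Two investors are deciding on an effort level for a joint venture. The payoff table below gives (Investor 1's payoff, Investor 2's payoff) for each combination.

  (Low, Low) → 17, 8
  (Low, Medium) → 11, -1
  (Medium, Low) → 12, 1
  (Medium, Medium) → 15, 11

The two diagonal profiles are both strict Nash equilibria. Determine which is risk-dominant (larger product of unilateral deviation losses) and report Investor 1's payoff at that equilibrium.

At both Low: Investor 1 loses 17 − 12 = 5 by deviating; Investor 2 loses 8 − (-1) = 9. Product = 5·9 = 45.
At both Medium: Investor 1 loses 15 − 11 = 4 by deviating; Investor 2 loses 11 − 1 = 10. Product = 4·10 = 40.
45 > 40, so both Low is risk-dominant. Investor 1's payoff there is 17.

17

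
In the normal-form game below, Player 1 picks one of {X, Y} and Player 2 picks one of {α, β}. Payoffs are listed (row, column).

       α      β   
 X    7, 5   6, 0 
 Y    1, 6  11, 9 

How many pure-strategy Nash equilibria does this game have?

2

(X, α): Player 1 gets 7 (best alternative 1); Player 2 gets 5 (best alternative 0). Neither deviates — NE.
(Y, β): Player 1 gets 11 (best alternative 6); Player 2 gets 9 (best alternative 6). Neither deviates — NE.
(X, β) is not a NE: Player 1 would switch to Y (11 > 6).
No other cell survives both best-response checks, so there are 2 pure NE.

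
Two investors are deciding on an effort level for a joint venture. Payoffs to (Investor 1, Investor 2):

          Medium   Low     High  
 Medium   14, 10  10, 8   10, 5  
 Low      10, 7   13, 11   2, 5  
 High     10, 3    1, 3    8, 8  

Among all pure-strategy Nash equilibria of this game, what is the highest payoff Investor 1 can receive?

14

Both Medium is a pure NE (Investor 1: 14 ≥ 10; Investor 2: 10 ≥ 8). Investor 1 gets 14.
Both Low is a pure NE (Investor 1: 13 ≥ 10; Investor 2: 11 ≥ 7). Investor 1 gets 13.
Every other cell has a profitable deviation for at least one player. Highest of {14, 13} is 14.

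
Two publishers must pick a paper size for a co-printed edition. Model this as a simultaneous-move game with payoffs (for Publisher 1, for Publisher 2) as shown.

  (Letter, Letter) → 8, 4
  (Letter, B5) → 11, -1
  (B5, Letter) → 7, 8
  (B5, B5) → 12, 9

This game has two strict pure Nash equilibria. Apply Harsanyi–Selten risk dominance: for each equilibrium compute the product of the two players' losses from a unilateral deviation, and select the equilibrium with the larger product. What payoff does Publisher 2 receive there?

At both Letter: Publisher 1 loses 8 − 7 = 1 by deviating; Publisher 2 loses 4 − (-1) = 5. Product = 1·5 = 5.
At both B5: Publisher 1 loses 12 − 11 = 1 by deviating; Publisher 2 loses 9 − 8 = 1. Product = 1·1 = 1.
5 > 1, so both Letter is risk-dominant. Publisher 2's payoff there is 4.

4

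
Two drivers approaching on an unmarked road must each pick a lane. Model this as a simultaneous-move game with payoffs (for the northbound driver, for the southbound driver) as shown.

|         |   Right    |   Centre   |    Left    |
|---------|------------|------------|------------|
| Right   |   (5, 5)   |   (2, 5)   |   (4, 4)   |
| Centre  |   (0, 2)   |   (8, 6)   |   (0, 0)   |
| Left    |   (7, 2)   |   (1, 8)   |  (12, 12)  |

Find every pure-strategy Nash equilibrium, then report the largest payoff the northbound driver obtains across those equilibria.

Both Centre is a pure NE (the northbound driver: 8 ≥ 2; the southbound driver: 6 ≥ 2). The northbound driver gets 8.
Both Left is a pure NE (the northbound driver: 12 ≥ 4; the southbound driver: 12 ≥ 8). The northbound driver gets 12.
Every other cell has a profitable deviation for at least one player. Highest of {8, 12} is 12.

12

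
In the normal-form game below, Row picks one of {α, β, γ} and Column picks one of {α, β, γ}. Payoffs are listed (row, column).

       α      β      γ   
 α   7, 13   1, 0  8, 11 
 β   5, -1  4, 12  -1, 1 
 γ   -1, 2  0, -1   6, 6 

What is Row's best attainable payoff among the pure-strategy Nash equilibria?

Both α is a pure NE (Row: 7 ≥ 5; Column: 13 ≥ 11). Row gets 7.
Both β is a pure NE (Row: 4 ≥ 1; Column: 12 ≥ 1). Row gets 4.
Every other cell has a profitable deviation for at least one player. Highest of {7, 4} is 7.

7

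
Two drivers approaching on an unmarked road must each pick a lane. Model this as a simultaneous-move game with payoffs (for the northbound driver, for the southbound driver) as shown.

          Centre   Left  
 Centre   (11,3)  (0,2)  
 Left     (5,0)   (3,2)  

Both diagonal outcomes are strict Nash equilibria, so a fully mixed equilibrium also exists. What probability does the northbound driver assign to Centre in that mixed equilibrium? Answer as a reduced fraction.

2/3

The northbound driver's mix p on Centre must make the southbound driver indifferent between Centre and Left.
The southbound driver's payoff from Centre: 3p + 0(1−p). From Left: 2p + 2(1−p).
Set equal: 1p = 2(1−p) → p = 2/3.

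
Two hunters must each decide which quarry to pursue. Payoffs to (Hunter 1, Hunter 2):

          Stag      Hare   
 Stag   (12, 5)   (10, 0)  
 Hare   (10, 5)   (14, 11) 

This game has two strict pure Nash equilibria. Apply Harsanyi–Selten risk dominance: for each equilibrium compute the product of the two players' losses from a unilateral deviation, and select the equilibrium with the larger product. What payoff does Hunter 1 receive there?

14

At both Stag: Hunter 1 loses 12 − 10 = 2 by deviating; Hunter 2 loses 5 − 0 = 5. Product = 2·5 = 10.
At both Hare: Hunter 1 loses 14 − 10 = 4 by deviating; Hunter 2 loses 11 − 5 = 6. Product = 4·6 = 24.
24 > 10, so both Hare is risk-dominant. Hunter 1's payoff there is 14.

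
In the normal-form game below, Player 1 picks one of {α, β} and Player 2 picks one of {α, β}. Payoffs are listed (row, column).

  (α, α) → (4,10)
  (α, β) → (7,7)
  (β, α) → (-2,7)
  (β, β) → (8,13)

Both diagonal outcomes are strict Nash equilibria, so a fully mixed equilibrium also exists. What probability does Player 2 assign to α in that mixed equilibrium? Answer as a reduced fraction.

1/7

Player 2's mix q on α must make Player 1 indifferent between α and β.
Player 1's payoff from α: 4q + 7(1−q). From β: (-2)q + 8(1−q).
Set equal: 6q = 1(1−q) → q = 1/7.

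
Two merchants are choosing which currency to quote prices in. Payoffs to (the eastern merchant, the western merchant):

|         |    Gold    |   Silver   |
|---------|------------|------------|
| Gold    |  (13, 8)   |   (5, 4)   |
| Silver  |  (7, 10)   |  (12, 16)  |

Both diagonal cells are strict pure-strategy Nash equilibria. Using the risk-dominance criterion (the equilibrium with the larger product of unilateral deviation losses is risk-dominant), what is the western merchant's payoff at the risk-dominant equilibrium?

16

At both Gold: the eastern merchant loses 13 − 7 = 6 by deviating; the western merchant loses 8 − 4 = 4. Product = 6·4 = 24.
At both Silver: the eastern merchant loses 12 − 5 = 7 by deviating; the western merchant loses 16 − 10 = 6. Product = 7·6 = 42.
42 > 24, so both Silver is risk-dominant. The western merchant's payoff there is 16.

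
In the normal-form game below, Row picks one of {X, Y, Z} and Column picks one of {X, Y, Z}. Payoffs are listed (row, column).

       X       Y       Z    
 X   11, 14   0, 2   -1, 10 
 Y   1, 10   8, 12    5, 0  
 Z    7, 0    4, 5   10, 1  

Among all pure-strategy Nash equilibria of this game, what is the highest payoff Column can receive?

Both X is a pure NE (Row: 11 ≥ 7; Column: 14 ≥ 10). Column gets 14.
Both Y is a pure NE (Row: 8 ≥ 4; Column: 12 ≥ 10). Column gets 12.
Every other cell has a profitable deviation for at least one player. Highest of {14, 12} is 14.

14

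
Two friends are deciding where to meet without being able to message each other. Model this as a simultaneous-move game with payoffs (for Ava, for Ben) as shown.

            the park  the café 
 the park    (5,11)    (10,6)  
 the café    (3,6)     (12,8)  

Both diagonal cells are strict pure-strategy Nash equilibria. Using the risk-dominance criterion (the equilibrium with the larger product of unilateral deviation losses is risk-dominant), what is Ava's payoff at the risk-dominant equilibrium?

At both the park: Ava loses 5 − 3 = 2 by deviating; Ben loses 11 − 6 = 5. Product = 2·5 = 10.
At both the café: Ava loses 12 − 10 = 2 by deviating; Ben loses 8 − 6 = 2. Product = 2·2 = 4.
10 > 4, so both the park is risk-dominant. Ava's payoff there is 5.

5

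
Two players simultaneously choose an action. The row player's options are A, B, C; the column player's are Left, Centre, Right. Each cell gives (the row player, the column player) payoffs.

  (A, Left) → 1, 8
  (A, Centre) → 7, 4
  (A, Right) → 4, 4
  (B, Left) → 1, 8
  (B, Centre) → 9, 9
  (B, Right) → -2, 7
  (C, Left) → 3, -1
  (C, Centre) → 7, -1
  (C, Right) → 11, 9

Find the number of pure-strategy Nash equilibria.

2

(B, Centre): the row player gets 9 (best alternative 7); the column player gets 9 (best alternative 8). Neither deviates — NE.
(C, Right): the row player gets 11 (best alternative 4); the column player gets 9 (best alternative -1). Neither deviates — NE.
(A, Left) is not a NE: the row player would switch to C (3 > 1).
No other cell survives both best-response checks, so there are 2 pure NE.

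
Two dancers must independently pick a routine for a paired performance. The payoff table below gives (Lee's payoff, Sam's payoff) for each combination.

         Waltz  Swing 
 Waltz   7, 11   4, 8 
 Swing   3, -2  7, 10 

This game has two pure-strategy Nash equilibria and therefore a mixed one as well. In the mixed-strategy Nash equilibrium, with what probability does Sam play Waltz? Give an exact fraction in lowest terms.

Sam's mix q on Waltz must make Lee indifferent between Waltz and Swing.
Lee's payoff from Waltz: 7q + 4(1−q). From Swing: 3q + 7(1−q).
Set equal: 4q = 3(1−q) → q = 3/7.

3/7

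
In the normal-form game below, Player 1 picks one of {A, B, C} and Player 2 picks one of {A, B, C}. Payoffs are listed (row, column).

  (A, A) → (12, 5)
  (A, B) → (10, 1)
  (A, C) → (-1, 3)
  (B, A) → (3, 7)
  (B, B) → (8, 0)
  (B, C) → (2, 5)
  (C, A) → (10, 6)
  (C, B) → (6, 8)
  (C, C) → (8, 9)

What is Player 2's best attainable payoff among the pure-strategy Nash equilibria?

9

Both A is a pure NE (Player 1: 12 ≥ 10; Player 2: 5 ≥ 3). Player 2 gets 5.
Both C is a pure NE (Player 1: 8 ≥ 2; Player 2: 9 ≥ 8). Player 2 gets 9.
Every other cell has a profitable deviation for at least one player. Highest of {5, 9} is 9.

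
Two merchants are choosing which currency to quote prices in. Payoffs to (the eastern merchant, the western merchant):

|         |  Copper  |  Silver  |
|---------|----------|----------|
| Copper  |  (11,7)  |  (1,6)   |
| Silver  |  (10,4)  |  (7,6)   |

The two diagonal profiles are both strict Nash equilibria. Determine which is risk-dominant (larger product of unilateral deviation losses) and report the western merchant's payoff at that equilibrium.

6

At both Copper: the eastern merchant loses 11 − 10 = 1 by deviating; the western merchant loses 7 − 6 = 1. Product = 1·1 = 1.
At both Silver: the eastern merchant loses 7 − 1 = 6 by deviating; the western merchant loses 6 − 4 = 2. Product = 6·2 = 12.
12 > 1, so both Silver is risk-dominant. The western merchant's payoff there is 6.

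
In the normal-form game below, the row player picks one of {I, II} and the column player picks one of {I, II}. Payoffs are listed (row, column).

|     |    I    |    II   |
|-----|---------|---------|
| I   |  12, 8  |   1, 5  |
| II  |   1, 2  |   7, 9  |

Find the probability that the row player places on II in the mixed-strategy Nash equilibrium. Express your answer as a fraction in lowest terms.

3/10

The row player's mix p on I must make the column player indifferent between I and II.
The column player's payoff from I: 8p + 2(1−p). From II: 5p + 9(1−p).
Set equal: 3p = 7(1−p) → p = 7/10.
Probability on II is 1 − 7/10 = 3/10.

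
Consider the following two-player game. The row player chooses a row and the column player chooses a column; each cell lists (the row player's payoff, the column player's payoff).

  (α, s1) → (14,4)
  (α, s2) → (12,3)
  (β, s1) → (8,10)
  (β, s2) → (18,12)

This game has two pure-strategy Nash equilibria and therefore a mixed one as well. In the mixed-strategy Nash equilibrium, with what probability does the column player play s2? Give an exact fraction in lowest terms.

The column player's mix q on s1 must make the row player indifferent between α and β.
The row player's payoff from α: 14q + 12(1−q). From β: 8q + 18(1−q).
Set equal: 6q = 6(1−q) → q = 6/12 = 1/2.
Probability on s2 is 1 − 1/2 = 1/2.

1/2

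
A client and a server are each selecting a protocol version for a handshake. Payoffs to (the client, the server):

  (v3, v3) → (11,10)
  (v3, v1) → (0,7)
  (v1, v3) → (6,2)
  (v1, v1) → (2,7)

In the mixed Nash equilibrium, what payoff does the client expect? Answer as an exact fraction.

The server mixes with probability q on v3, chosen so the client is indifferent: 11q + 0(1−q) = 6q + 2(1−q) gives q = 2/7.
The client's expected payoff (from either row, since indifferent) is 11·2/7 + 0·5/7 = 22/7.

22/7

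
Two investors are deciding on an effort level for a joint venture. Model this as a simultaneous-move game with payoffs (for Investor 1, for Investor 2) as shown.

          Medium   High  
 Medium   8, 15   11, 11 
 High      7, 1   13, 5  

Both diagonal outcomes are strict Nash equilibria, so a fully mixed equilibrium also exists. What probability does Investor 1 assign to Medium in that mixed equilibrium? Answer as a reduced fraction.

Investor 1's mix p on Medium must make Investor 2 indifferent between Medium and High.
Investor 2's payoff from Medium: 15p + 1(1−p). From High: 11p + 5(1−p).
Set equal: 4p = 4(1−p) → p = 4/8 = 1/2.

1/2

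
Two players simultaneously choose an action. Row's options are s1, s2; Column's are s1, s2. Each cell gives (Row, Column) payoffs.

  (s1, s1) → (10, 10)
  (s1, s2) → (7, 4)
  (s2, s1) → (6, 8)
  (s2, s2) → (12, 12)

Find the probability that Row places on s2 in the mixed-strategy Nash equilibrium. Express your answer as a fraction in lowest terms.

Row's mix p on s1 must make Column indifferent between s1 and s2.
Column's payoff from s1: 10p + 8(1−p). From s2: 4p + 12(1−p).
Set equal: 6p = 4(1−p) → p = 4/10 = 2/5.
Probability on s2 is 1 − 2/5 = 3/5.

3/5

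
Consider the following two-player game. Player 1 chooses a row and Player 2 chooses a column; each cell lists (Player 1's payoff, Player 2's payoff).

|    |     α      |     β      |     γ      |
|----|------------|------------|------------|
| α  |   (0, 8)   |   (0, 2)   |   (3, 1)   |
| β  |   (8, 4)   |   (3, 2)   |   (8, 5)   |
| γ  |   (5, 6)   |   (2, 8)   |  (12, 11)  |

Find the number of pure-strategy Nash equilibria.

1

Both γ: Player 1 gets 12 (best alternative 8); Player 2 gets 11 (best alternative 8). Neither deviates — NE.
Both α is not a NE: Player 1 would switch to β (8 > 0).
No other cell survives both best-response checks, so there is 1 pure NE.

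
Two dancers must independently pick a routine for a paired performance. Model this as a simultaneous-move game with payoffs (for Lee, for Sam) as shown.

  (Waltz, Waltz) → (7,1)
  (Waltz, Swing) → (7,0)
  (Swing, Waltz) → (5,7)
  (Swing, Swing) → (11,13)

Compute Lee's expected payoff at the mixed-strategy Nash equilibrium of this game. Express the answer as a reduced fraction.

Sam mixes with probability q on Waltz, chosen so Lee is indifferent: 7q + 7(1−q) = 5q + 11(1−q) gives q = 2/3.
Lee's expected payoff (from either row, since indifferent) is 7·2/3 + 7·1/3 = 7.

7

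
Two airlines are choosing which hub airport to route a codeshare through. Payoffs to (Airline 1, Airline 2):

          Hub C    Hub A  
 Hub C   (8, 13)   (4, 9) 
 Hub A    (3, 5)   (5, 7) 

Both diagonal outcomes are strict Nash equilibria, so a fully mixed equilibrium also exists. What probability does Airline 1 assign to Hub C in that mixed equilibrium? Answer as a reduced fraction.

Airline 1's mix p on Hub C must make Airline 2 indifferent between Hub C and Hub A.
Airline 2's payoff from Hub C: 13p + 5(1−p). From Hub A: 9p + 7(1−p).
Set equal: 4p = 2(1−p) → p = 2/6 = 1/3.

1/3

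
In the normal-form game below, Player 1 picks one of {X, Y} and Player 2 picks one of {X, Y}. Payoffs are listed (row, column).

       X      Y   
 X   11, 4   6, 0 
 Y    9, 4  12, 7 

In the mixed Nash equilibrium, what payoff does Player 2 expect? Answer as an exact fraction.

4

Player 1 mixes with probability p on X, chosen so Player 2 is indifferent: 4p + 4(1−p) = 0p + 7(1−p) gives p = 3/7.
Player 2's expected payoff is 4·3/7 + 4·4/7 = 4.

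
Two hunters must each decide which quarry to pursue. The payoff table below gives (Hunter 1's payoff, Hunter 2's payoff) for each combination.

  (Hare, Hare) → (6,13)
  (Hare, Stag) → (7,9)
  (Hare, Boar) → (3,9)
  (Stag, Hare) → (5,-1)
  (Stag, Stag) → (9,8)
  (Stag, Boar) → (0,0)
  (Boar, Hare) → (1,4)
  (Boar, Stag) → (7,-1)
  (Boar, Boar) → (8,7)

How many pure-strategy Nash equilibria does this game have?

3

Both Hare: Hunter 1 gets 6 (best alternative 5); Hunter 2 gets 13 (best alternative 9). Neither deviates — NE.
Both Stag: Hunter 1 gets 9 (best alternative 7); Hunter 2 gets 8 (best alternative 0). Neither deviates — NE.
Both Boar: Hunter 1 gets 8 (best alternative 3); Hunter 2 gets 7 (best alternative 4). Neither deviates — NE.
(Stag, Hare) is not a NE: Hunter 1 would switch to Hare (6 > 5).
No other cell survives both best-response checks, so there are 3 pure NE.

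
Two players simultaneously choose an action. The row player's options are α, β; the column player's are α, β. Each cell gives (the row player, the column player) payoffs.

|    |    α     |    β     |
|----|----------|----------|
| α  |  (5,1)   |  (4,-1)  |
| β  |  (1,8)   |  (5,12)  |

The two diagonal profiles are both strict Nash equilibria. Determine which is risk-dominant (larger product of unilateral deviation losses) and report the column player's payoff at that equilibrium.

At both α: the row player loses 5 − 1 = 4 by deviating; the column player loses 1 − (-1) = 2. Product = 4·2 = 8.
At both β: the row player loses 5 − 4 = 1 by deviating; the column player loses 12 − 8 = 4. Product = 1·4 = 4.
8 > 4, so both α is risk-dominant. The column player's payoff there is 1.

1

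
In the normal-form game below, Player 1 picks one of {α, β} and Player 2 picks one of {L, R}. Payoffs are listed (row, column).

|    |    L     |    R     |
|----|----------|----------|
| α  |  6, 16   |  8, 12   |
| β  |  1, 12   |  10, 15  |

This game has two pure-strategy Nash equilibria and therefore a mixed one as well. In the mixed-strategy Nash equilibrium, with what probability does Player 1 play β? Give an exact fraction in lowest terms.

Player 1's mix p on α must make Player 2 indifferent between L and R.
Player 2's payoff from L: 16p + 12(1−p). From R: 12p + 15(1−p).
Set equal: 4p = 3(1−p) → p = 3/7.
Probability on β is 1 − 3/7 = 4/7.

4/7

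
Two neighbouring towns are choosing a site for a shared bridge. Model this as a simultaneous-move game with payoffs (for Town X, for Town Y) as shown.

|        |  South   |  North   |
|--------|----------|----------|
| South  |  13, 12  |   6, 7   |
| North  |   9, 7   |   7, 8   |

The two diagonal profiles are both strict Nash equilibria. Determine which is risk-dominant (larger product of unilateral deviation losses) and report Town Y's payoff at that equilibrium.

At both South: Town X loses 13 − 9 = 4 by deviating; Town Y loses 12 − 7 = 5. Product = 4·5 = 20.
At both North: Town X loses 7 − 6 = 1 by deviating; Town Y loses 8 − 7 = 1. Product = 1·1 = 1.
20 > 1, so both South is risk-dominant. Town Y's payoff there is 12.

12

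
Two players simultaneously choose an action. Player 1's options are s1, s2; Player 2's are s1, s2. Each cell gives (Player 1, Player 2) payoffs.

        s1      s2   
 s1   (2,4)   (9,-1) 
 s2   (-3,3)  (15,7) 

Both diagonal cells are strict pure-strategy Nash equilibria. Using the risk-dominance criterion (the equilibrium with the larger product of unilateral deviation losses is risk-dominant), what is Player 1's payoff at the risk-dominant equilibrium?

At both s1: Player 1 loses 2 − (-3) = 5 by deviating; Player 2 loses 4 − (-1) = 5. Product = 5·5 = 25.
At both s2: Player 1 loses 15 − 9 = 6 by deviating; Player 2 loses 7 − 3 = 4. Product = 6·4 = 24.
25 > 24, so both s1 is risk-dominant. Player 1's payoff there is 2.

2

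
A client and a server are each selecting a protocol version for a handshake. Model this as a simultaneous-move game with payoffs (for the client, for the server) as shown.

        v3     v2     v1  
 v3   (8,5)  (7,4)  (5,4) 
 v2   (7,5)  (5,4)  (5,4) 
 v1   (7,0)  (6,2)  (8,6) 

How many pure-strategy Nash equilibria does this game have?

2

Both v3: the client gets 8 (best alternative 7); the server gets 5 (best alternative 4). Neither deviates — NE.
Both v1: the client gets 8 (best alternative 5); the server gets 6 (best alternative 2). Neither deviates — NE.
Both v2 is not a NE: the client would switch to v3 (7 > 5).
No other cell survives both best-response checks, so there are 2 pure NE.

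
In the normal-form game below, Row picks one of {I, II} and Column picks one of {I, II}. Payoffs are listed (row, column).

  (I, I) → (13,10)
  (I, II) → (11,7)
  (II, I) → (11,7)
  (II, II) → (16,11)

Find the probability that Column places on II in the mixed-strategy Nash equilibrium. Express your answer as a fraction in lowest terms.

2/7

Column's mix q on I must make Row indifferent between I and II.
Row's payoff from I: 13q + 11(1−q). From II: 11q + 16(1−q).
Set equal: 2q = 5(1−q) → q = 5/7.
Probability on II is 1 − 5/7 = 2/7.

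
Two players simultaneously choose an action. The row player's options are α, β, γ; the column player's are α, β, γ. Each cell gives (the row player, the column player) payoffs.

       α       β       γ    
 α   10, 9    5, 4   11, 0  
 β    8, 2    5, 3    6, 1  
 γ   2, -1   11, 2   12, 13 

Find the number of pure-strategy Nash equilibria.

2

Both α: the row player gets 10 (best alternative 8); the column player gets 9 (best alternative 4). Neither deviates — NE.
Both γ: the row player gets 12 (best alternative 11); the column player gets 13 (best alternative 2). Neither deviates — NE.
Both β is not a NE: the row player would switch to γ (11 > 5).
No other cell survives both best-response checks, so there are 2 pure NE.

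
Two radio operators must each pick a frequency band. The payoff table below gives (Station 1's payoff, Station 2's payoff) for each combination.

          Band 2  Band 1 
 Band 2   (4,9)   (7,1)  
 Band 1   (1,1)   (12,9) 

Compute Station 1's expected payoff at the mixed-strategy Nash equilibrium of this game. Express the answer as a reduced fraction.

41/8

Station 2 mixes with probability q on Band 2, chosen so Station 1 is indifferent: 4q + 7(1−q) = 1q + 12(1−q) gives q = 5/8.
Station 1's expected payoff (from either row, since indifferent) is 4·5/8 + 7·3/8 = 41/8.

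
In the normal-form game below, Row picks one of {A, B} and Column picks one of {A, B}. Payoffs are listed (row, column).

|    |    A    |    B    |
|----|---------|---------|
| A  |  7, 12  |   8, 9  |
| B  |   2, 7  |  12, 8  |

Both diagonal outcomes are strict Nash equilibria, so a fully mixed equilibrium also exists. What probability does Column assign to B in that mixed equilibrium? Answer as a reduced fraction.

Column's mix q on A must make Row indifferent between A and B.
Row's payoff from A: 7q + 8(1−q). From B: 2q + 12(1−q).
Set equal: 5q = 4(1−q) → q = 4/9.
Probability on B is 1 − 4/9 = 5/9.

5/9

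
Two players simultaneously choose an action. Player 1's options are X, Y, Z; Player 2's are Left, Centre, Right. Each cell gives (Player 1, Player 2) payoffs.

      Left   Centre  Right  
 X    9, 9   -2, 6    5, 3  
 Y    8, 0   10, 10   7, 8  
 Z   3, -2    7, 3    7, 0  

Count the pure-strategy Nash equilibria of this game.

2

(X, Left): Player 1 gets 9 (best alternative 8); Player 2 gets 9 (best alternative 6). Neither deviates — NE.
(Y, Centre): Player 1 gets 10 (best alternative 7); Player 2 gets 10 (best alternative 8). Neither deviates — NE.
(Z, Right) is not a NE: Player 2 would switch to Centre (3 > 0).
No other cell survives both best-response checks, so there are 2 pure NE.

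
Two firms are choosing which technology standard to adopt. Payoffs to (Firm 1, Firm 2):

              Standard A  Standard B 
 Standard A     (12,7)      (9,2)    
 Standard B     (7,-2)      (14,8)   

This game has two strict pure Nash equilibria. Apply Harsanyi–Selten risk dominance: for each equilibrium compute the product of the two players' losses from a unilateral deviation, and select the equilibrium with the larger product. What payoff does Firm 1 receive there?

At both Standard A: Firm 1 loses 12 − 7 = 5 by deviating; Firm 2 loses 7 − 2 = 5. Product = 5·5 = 25.
At both Standard B: Firm 1 loses 14 − 9 = 5 by deviating; Firm 2 loses 8 − (-2) = 10. Product = 5·10 = 50.
50 > 25, so both Standard B is risk-dominant. Firm 1's payoff there is 14.

14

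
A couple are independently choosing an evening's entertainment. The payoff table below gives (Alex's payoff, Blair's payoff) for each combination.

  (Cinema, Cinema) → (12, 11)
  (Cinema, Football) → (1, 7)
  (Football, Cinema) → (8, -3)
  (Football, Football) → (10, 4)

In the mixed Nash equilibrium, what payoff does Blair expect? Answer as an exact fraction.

65/11

Alex mixes with probability p on Cinema, chosen so Blair is indifferent: 11p + (-3)(1−p) = 7p + 4(1−p) gives p = 7/11.
Blair's expected payoff is 11·7/11 + (-3)·4/11 = 65/11.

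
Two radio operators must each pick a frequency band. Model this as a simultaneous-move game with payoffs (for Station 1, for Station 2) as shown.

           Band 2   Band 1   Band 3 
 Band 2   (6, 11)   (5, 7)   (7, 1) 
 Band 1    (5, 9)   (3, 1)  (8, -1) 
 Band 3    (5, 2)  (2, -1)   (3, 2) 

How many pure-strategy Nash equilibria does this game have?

Both Band 2: Station 1 gets 6 (best alternative 5); Station 2 gets 11 (best alternative 7). Neither deviates — NE.
Both Band 3 is not a NE: Station 1 would switch to Band 1 (8 > 3).
No other cell survives both best-response checks, so there is 1 pure NE.

1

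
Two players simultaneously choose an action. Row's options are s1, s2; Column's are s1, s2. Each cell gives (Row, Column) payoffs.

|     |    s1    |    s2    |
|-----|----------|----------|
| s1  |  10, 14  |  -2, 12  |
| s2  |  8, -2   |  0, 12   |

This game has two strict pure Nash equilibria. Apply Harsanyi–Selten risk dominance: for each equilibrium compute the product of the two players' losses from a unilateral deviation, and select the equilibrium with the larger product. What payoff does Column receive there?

At both s1: Row loses 10 − 8 = 2 by deviating; Column loses 14 − 12 = 2. Product = 2·2 = 4.
At both s2: Row loses 0 − (-2) = 2 by deviating; Column loses 12 − (-2) = 14. Product = 2·14 = 28.
28 > 4, so both s2 is risk-dominant. Column's payoff there is 12.

12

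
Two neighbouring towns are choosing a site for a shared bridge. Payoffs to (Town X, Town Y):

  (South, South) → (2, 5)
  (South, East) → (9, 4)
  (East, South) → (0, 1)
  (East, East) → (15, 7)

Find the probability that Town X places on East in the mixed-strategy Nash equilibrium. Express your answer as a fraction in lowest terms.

Town X's mix p on South must make Town Y indifferent between South and East.
Town Y's payoff from South: 5p + 1(1−p). From East: 4p + 7(1−p).
Set equal: 1p = 6(1−p) → p = 6/7.
Probability on East is 1 − 6/7 = 1/7.

1/7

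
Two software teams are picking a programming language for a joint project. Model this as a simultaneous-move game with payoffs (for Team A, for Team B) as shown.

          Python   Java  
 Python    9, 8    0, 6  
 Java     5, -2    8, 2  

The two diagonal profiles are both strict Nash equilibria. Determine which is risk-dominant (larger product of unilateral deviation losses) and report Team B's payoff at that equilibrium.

At both Python: Team A loses 9 − 5 = 4 by deviating; Team B loses 8 − 6 = 2. Product = 4·2 = 8.
At both Java: Team A loses 8 − 0 = 8 by deviating; Team B loses 2 − (-2) = 4. Product = 8·4 = 32.
32 > 8, so both Java is risk-dominant. Team B's payoff there is 2.

2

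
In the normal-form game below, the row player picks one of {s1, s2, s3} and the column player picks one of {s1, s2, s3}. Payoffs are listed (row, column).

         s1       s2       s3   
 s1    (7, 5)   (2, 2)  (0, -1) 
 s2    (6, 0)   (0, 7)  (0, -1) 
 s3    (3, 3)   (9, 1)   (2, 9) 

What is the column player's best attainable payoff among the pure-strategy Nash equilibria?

Both s1 is a pure NE (the row player: 7 ≥ 6; the column player: 5 ≥ 2). The column player gets 5.
Both s3 is a pure NE (the row player: 2 ≥ 0; the column player: 9 ≥ 3). The column player gets 9.
Every other cell has a profitable deviation for at least one player. Highest of {5, 9} is 9.

9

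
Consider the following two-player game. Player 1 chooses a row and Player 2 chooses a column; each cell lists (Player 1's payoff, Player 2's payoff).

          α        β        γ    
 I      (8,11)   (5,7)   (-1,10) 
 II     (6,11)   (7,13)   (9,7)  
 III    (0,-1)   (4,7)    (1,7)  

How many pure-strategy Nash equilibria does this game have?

2

(I, α): Player 1 gets 8 (best alternative 6); Player 2 gets 11 (best alternative 10). Neither deviates — NE.
(II, β): Player 1 gets 7 (best alternative 5); Player 2 gets 13 (best alternative 11). Neither deviates — NE.
(III, γ) is not a NE: Player 1 would switch to II (9 > 1).
No other cell survives both best-response checks, so there are 2 pure NE.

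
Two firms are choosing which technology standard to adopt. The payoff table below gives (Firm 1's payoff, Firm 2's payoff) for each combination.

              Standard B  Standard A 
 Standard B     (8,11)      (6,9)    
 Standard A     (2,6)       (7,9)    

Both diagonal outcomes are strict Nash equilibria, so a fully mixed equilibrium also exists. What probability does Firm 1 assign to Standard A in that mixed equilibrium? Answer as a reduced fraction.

Firm 1's mix p on Standard B must make Firm 2 indifferent between Standard B and Standard A.
Firm 2's payoff from Standard B: 11p + 6(1−p). From Standard A: 9p + 9(1−p).
Set equal: 2p = 3(1−p) → p = 3/5.
Probability on Standard A is 1 − 3/5 = 2/5.

2/5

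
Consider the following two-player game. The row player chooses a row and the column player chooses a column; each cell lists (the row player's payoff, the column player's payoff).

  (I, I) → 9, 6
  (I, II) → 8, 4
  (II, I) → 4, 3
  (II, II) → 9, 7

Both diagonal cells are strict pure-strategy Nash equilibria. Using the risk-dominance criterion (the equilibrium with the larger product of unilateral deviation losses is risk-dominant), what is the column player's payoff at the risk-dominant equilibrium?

At both I: the row player loses 9 − 4 = 5 by deviating; the column player loses 6 − 4 = 2. Product = 5·2 = 10.
At both II: the row player loses 9 − 8 = 1 by deviating; the column player loses 7 − 3 = 4. Product = 1·4 = 4.
10 > 4, so both I is risk-dominant. The column player's payoff there is 6.

6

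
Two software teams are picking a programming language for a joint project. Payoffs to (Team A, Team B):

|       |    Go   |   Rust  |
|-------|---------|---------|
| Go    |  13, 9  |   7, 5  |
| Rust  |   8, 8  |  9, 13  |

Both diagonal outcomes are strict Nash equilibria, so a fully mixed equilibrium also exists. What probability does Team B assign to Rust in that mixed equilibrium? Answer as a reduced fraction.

Team B's mix q on Go must make Team A indifferent between Go and Rust.
Team A's payoff from Go: 13q + 7(1−q). From Rust: 8q + 9(1−q).
Set equal: 5q = 2(1−q) → q = 2/7.
Probability on Rust is 1 − 2/7 = 5/7.

5/7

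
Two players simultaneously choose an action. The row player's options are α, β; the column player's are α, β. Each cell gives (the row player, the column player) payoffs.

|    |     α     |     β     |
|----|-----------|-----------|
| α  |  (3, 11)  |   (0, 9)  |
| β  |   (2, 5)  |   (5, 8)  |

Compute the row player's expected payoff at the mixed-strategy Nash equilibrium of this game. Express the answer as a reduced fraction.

The column player mixes with probability q on α, chosen so the row player is indifferent: 3q + 0(1−q) = 2q + 5(1−q) gives q = 5/6.
The row player's expected payoff (from either row, since indifferent) is 3·5/6 + 0·1/6 = 5/2.

5/2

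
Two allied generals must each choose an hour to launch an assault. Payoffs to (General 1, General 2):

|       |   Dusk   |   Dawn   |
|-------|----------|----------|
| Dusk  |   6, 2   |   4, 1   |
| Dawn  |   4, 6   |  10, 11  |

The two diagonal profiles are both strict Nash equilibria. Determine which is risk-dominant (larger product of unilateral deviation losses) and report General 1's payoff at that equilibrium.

10

At both Dusk: General 1 loses 6 − 4 = 2 by deviating; General 2 loses 2 − 1 = 1. Product = 2·1 = 2.
At both Dawn: General 1 loses 10 − 4 = 6 by deviating; General 2 loses 11 − 6 = 5. Product = 6·5 = 30.
30 > 2, so both Dawn is risk-dominant. General 1's payoff there is 10.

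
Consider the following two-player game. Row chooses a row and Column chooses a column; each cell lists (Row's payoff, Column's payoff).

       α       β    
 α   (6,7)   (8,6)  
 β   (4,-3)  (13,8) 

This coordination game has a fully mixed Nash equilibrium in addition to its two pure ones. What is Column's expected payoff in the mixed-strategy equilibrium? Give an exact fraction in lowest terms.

37/6

Row mixes with probability p on α, chosen so Column is indifferent: 7p + (-3)(1−p) = 6p + 8(1−p) gives p = 11/12.
Column's expected payoff is 7·11/12 + (-3)·1/12 = 37/6.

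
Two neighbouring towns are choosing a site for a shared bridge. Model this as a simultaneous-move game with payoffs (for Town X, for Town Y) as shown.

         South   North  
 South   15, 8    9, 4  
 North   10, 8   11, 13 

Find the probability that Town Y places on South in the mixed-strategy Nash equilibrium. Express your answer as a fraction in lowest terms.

2/7

Town Y's mix q on South must make Town X indifferent between South and North.
Town X's payoff from South: 15q + 9(1−q). From North: 10q + 11(1−q).
Set equal: 5q = 2(1−q) → q = 2/7.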